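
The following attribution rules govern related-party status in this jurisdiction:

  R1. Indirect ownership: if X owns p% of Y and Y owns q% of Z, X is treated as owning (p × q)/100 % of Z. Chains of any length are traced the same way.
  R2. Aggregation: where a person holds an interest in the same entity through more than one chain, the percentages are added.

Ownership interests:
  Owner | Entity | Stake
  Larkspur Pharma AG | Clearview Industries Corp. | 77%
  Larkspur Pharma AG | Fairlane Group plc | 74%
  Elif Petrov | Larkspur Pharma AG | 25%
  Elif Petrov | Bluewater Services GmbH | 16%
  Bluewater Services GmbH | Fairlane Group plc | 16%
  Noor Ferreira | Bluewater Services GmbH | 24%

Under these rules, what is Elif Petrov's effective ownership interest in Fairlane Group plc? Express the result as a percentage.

21.06%

Chain via Larkspur Pharma AG (R1): 25% × 74% = 18.5% of Fairlane Group plc.
Chain via Bluewater Services GmbH (R1): 16% × 16% = 2.56% of Fairlane Group plc.
Aggregating (R2): 18.5% + 2.56% = 21.06%.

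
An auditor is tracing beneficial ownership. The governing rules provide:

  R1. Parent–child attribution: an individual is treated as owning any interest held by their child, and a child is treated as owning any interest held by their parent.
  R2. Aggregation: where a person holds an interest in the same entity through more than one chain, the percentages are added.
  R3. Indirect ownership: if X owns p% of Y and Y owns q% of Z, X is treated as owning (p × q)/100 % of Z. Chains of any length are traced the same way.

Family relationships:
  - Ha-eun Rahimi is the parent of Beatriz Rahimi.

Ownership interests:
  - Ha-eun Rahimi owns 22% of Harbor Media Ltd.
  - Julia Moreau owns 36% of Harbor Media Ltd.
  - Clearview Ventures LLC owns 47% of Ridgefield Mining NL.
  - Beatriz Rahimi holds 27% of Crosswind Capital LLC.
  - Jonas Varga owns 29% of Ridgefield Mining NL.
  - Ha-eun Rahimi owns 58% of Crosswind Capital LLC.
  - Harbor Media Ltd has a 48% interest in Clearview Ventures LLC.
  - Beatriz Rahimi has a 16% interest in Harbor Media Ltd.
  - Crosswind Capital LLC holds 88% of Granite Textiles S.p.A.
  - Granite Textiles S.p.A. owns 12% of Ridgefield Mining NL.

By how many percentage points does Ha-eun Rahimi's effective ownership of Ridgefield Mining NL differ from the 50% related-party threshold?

By parent–child attribution (R1), Ha-eun Rahimi is treated as also owning Beatriz Rahimi's interest in Harbor Media Ltd, giving 22% + 16% = 38%.
By parent–child attribution (R1), Ha-eun Rahimi is treated as also owning Beatriz Rahimi's interest in Crosswind Capital LLC, giving 58% + 27% = 85%.
Chain via Harbor Media Ltd → Clearview Ventures LLC (R3): 38% × 48% × 47% = 8.5728% of Ridgefield Mining NL.
Chain via Crosswind Capital LLC → Granite Textiles S.p.A. (R3): 85% × 88% × 12% = 8.976% of Ridgefield Mining NL.
Aggregating (R2): 8.5728% + 8.976% = 17.5488%.
17.5488% falls short of the 50% threshold by 32.4512 percentage points.

32.4512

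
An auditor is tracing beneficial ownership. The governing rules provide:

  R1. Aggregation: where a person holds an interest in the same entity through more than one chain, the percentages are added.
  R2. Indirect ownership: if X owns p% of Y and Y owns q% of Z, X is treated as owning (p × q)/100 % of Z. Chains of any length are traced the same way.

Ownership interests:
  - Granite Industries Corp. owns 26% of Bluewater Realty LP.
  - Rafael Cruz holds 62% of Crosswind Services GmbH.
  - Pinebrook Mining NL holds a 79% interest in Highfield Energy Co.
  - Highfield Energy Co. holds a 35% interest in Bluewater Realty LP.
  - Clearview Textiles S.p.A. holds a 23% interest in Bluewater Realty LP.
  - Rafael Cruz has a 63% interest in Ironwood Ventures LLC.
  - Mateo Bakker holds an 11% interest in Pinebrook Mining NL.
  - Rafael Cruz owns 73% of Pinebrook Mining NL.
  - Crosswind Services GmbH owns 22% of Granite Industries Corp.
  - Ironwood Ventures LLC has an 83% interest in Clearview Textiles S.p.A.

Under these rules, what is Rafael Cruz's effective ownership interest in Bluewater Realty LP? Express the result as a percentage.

35.7576%

Chain via Ironwood Ventures LLC → Clearview Textiles S.p.A. (R2): 63% × 83% × 23% = 12.0267% of Bluewater Realty LP.
Chain via Pinebrook Mining NL → Highfield Energy Co. (R2): 73% × 79% × 35% = 20.1845% of Bluewater Realty LP.
Chain via Crosswind Services GmbH → Granite Industries Corp. (R2): 62% × 22% × 26% = 3.5464% of Bluewater Realty LP.
Aggregating (R1): 12.0267% + 20.1845% + 3.5464% = 35.7576%.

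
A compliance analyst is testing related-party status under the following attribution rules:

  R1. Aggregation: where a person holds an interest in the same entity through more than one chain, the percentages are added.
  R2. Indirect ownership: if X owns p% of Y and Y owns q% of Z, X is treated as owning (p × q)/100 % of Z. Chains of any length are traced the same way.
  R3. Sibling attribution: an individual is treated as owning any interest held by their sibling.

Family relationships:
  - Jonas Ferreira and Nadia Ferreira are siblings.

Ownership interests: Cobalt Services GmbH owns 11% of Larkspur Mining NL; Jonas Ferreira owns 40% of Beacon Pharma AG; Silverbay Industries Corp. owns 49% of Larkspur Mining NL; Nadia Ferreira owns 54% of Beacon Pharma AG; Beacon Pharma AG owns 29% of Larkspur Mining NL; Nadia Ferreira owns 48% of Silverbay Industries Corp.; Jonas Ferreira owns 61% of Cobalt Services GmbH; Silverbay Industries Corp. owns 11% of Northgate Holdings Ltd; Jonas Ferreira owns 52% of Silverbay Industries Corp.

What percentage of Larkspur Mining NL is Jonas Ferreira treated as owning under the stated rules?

By sibling attribution (R3), Jonas Ferreira is treated as also owning Nadia Ferreira's interest in Silverbay Industries Corp, giving 52% + 48% = 100%.
By sibling attribution (R3), Jonas Ferreira is treated as also owning Nadia Ferreira's interest in Beacon Pharma AG, giving 40% + 54% = 94%.
Chain via Silverbay Industries Corp. (R2): 100% × 49% = 49% of Larkspur Mining NL.
Chain via Beacon Pharma AG (R2): 94% × 29% = 27.26% of Larkspur Mining NL.
Chain via Cobalt Services GmbH (R2): 61% × 11% = 6.71% of Larkspur Mining NL.
Aggregating (R1): 49% + 27.26% + 6.71% = 82.97%.

82.97%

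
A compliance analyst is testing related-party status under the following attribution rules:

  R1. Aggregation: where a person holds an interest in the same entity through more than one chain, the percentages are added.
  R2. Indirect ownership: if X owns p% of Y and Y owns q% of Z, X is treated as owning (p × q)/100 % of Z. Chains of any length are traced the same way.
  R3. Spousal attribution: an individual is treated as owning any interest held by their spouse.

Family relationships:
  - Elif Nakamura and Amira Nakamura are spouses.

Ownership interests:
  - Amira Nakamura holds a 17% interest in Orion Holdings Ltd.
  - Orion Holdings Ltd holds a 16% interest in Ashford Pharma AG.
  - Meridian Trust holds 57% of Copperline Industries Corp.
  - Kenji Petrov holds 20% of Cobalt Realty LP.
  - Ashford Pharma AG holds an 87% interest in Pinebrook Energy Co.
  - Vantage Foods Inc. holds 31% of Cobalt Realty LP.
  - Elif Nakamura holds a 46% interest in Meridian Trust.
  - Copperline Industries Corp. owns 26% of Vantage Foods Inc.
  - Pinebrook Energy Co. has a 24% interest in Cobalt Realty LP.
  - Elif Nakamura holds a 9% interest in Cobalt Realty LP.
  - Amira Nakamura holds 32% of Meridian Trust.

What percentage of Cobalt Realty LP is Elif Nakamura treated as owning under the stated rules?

13.151412%

By spousal attribution (R3), Elif Nakamura is treated as also owning Amira Nakamura's interest in Meridian Trust, giving 46% + 32% = 78%.
By spousal attribution (R3), Elif Nakamura is treated as owning Amira Nakamura's 17% interest in Orion Holdings Ltd.
Chain via Meridian Trust → Copperline Industries Corp. → Vantage Foods Inc. (R2): 78% × 57% × 26% × 31% = 3.583476% of Cobalt Realty LP.
Direct interest in Cobalt Realty LP: 9%.
Chain via Orion Holdings Ltd → Ashford Pharma AG → Pinebrook Energy Co. (R2): 17% × 16% × 87% × 24% = 0.567936% of Cobalt Realty LP.
Aggregating (R1): 3.583476% + 9% + 0.567936% = 13.151412%.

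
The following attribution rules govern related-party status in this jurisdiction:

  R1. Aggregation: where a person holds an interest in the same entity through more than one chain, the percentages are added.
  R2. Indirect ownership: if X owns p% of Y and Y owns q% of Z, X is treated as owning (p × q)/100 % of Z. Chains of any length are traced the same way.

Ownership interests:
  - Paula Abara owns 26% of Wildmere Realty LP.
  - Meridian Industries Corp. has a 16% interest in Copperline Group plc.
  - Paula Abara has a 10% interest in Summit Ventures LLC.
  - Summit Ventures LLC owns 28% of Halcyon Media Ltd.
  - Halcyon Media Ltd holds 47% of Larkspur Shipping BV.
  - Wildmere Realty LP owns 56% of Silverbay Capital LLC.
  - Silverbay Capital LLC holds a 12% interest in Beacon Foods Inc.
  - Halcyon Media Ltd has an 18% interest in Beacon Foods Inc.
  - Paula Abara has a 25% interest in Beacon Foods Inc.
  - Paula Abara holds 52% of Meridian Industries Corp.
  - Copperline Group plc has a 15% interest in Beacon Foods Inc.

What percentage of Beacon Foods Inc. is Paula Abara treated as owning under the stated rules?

Chain via Summit Ventures LLC → Halcyon Media Ltd (R2): 10% × 28% × 18% = 0.504% of Beacon Foods Inc.
Chain via Wildmere Realty LP → Silverbay Capital LLC (R2): 26% × 56% × 12% = 1.7472% of Beacon Foods Inc.
Chain via Meridian Industries Corp. → Copperline Group plc (R2): 52% × 16% × 15% = 1.248% of Beacon Foods Inc.
Direct interest in Beacon Foods Inc: 25%.
Aggregating (R1): 0.504% + 1.7472% + 1.248% + 25% = 28.4992%.

28.4992%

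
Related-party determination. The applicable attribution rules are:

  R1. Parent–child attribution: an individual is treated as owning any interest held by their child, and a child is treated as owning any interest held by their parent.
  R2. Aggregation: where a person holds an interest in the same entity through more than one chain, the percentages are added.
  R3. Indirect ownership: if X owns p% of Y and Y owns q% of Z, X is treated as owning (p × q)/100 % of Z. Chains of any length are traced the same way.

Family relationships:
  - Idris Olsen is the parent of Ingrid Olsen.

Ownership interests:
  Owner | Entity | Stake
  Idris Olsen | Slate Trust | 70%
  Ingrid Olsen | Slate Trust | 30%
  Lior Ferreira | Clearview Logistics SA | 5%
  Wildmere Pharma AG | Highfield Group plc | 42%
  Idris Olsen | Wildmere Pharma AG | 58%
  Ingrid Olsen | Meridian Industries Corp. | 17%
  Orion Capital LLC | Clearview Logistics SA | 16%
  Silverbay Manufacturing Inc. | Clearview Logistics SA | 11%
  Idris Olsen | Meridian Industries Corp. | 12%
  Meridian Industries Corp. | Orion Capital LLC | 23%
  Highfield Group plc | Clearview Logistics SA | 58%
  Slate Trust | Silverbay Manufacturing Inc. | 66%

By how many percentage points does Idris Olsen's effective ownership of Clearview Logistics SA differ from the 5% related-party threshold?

17.456

By parent–child attribution (R1), Idris Olsen is treated as also owning Ingrid Olsen's interest in Slate Trust, giving 70% + 30% = 100%.
By parent–child attribution (R1), Idris Olsen is treated as also owning Ingrid Olsen's interest in Meridian Industries Corp, giving 12% + 17% = 29%.
Chain via Wildmere Pharma AG → Highfield Group plc (R3): 58% × 42% × 58% = 14.1288% of Clearview Logistics SA.
Chain via Slate Trust → Silverbay Manufacturing Inc. (R3): 100% × 66% × 11% = 7.26% of Clearview Logistics SA.
Chain via Meridian Industries Corp. → Orion Capital LLC (R3): 29% × 23% × 16% = 1.0672% of Clearview Logistics SA.
Aggregating (R2): 14.1288% + 7.26% + 1.0672% = 22.456%.
22.456% exceeds the 5% threshold by 17.456 percentage points.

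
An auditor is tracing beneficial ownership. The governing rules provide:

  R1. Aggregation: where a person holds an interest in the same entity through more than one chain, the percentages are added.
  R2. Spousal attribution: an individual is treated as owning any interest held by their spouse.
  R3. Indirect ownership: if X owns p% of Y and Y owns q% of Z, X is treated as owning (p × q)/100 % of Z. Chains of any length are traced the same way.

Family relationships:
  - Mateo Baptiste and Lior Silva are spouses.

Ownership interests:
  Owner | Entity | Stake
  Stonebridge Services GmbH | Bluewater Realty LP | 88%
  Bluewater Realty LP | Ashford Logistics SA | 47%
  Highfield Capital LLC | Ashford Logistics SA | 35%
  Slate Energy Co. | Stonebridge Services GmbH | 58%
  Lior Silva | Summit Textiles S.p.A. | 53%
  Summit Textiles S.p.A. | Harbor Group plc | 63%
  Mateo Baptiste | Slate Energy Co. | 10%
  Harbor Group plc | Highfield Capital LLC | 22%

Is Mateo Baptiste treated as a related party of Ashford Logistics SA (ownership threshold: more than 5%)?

By spousal attribution (R2), Mateo Baptiste is treated as owning Lior Silva's 53% interest in Summit Textiles S.p.A.
Chain via Slate Energy Co. → Stonebridge Services GmbH → Bluewater Realty LP (R3): 10% × 58% × 88% × 47% = 2.39888% of Ashford Logistics SA.
Chain via Summit Textiles S.p.A. → Harbor Group plc → Highfield Capital LLC (R3): 53% × 63% × 22% × 35% = 2.57103% of Ashford Logistics SA.
Aggregating (R1): 2.39888% + 2.57103% = 4.96991%.
4.96991% does not exceed the 5% threshold, so Mateo is not a related party to Ashford Logistics SA.

No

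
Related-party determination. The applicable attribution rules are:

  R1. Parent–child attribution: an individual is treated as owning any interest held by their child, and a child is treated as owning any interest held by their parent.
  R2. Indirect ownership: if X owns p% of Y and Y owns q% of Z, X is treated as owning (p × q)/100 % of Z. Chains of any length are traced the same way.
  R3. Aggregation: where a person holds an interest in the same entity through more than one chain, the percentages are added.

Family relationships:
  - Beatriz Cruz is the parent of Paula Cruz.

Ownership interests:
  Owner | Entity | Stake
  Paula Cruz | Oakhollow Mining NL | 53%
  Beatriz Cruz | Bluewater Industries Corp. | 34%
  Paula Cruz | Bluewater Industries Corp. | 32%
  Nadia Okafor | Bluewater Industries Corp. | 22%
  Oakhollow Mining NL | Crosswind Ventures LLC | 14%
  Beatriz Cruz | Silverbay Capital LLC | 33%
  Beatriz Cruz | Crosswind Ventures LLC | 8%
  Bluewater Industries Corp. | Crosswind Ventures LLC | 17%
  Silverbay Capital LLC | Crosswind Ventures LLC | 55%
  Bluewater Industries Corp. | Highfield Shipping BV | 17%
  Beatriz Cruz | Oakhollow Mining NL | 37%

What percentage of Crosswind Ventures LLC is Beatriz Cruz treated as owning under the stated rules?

49.97%

By parent–child attribution (R1), Beatriz Cruz is treated as also owning Paula Cruz's interest in Bluewater Industries Corp, giving 34% + 32% = 66%.
By parent–child attribution (R1), Beatriz Cruz is treated as also owning Paula Cruz's interest in Oakhollow Mining NL, giving 37% + 53% = 90%.
Chain via Bluewater Industries Corp. (R2): 66% × 17% = 11.22% of Crosswind Ventures LLC.
Chain via Silverbay Capital LLC (R2): 33% × 55% = 18.15% of Crosswind Ventures LLC.
Chain via Oakhollow Mining NL (R2): 90% × 14% = 12.6% of Crosswind Ventures LLC.
Direct interest in Crosswind Ventures LLC: 8%.
Aggregating (R3): 11.22% + 18.15% + 12.6% + 8% = 49.97%.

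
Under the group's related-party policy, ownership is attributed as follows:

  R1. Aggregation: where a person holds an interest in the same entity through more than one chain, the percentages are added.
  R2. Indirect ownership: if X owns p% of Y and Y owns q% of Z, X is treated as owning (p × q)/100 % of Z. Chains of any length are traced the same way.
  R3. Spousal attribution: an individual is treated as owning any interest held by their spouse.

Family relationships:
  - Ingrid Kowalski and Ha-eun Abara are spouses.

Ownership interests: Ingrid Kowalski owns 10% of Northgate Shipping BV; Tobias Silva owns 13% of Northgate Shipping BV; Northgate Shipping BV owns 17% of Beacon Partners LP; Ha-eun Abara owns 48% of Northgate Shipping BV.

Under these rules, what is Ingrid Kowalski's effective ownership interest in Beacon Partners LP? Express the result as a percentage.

9.86%

By spousal attribution (R3), Ingrid Kowalski is treated as also owning Ha-eun Abara's interest in Northgate Shipping BV, giving 10% + 48% = 58%.
Chain via Northgate Shipping BV (R2): 58% × 17% = 9.86% of Beacon Partners LP.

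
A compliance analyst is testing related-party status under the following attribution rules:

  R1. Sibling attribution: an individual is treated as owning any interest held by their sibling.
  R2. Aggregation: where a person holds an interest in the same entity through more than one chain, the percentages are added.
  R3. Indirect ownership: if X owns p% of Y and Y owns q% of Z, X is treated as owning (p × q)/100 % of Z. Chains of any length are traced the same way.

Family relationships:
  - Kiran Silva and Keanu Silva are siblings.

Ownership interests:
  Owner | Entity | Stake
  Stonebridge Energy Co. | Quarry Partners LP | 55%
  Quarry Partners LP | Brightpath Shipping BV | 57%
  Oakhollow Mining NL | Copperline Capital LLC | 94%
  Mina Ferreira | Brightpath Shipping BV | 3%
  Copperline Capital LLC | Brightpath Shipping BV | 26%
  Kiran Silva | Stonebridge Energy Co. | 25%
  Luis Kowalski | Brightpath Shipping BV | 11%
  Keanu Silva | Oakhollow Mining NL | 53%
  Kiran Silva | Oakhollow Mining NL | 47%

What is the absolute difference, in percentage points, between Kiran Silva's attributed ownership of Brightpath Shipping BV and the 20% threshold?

12.2775

By sibling attribution (R1), Kiran Silva is treated as also owning Keanu Silva's interest in Oakhollow Mining NL, giving 47% + 53% = 100%.
Chain via Oakhollow Mining NL → Copperline Capital LLC (R3): 100% × 94% × 26% = 24.44% of Brightpath Shipping BV.
Chain via Stonebridge Energy Co. → Quarry Partners LP (R3): 25% × 55% × 57% = 7.8375% of Brightpath Shipping BV.
Aggregating (R2): 24.44% + 7.8375% = 32.2775%.
32.2775% exceeds the 20% threshold by 12.2775 percentage points.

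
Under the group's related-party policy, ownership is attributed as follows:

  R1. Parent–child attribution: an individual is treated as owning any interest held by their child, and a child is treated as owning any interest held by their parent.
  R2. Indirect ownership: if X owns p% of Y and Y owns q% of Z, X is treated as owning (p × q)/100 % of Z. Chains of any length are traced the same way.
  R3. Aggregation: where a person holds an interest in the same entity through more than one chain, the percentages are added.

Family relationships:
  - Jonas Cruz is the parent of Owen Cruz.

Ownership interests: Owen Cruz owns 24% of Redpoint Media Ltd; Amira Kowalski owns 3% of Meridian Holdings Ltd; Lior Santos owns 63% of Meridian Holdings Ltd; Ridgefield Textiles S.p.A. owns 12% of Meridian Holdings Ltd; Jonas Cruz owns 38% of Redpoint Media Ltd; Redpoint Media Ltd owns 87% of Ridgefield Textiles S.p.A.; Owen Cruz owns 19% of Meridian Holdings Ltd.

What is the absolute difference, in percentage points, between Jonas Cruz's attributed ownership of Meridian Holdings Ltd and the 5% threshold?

By parent–child attribution (R1), Jonas Cruz is treated as also owning Owen Cruz's interest in Redpoint Media Ltd, giving 38% + 24% = 62%.
By parent–child attribution (R1), Jonas Cruz is treated as owning Owen Cruz's 19% interest in Meridian Holdings Ltd.
Chain via Redpoint Media Ltd → Ridgefield Textiles S.p.A. (R2): 62% × 87% × 12% = 6.4728% of Meridian Holdings Ltd.
Direct interest in Meridian Holdings Ltd: 19%.
Aggregating (R3): 6.4728% + 19% = 25.4728%.
25.4728% exceeds the 5% threshold by 20.4728 percentage points.

20.4728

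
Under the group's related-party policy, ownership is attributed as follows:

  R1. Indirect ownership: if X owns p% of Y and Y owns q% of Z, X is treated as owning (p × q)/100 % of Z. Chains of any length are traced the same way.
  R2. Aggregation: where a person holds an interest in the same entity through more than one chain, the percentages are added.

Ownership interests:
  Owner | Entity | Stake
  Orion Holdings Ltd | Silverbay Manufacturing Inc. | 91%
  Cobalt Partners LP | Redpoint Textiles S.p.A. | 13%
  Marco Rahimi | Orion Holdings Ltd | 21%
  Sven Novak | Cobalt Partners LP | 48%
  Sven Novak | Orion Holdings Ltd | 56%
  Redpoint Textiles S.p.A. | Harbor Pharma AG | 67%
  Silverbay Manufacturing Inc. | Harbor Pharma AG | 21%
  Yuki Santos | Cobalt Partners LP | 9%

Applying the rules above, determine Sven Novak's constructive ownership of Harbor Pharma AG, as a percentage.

14.8824%

Chain via Cobalt Partners LP → Redpoint Textiles S.p.A. (R1): 48% × 13% × 67% = 4.1808% of Harbor Pharma AG.
Chain via Orion Holdings Ltd → Silverbay Manufacturing Inc. (R1): 56% × 91% × 21% = 10.7016% of Harbor Pharma AG.
Aggregating (R2): 4.1808% + 10.7016% = 14.8824%.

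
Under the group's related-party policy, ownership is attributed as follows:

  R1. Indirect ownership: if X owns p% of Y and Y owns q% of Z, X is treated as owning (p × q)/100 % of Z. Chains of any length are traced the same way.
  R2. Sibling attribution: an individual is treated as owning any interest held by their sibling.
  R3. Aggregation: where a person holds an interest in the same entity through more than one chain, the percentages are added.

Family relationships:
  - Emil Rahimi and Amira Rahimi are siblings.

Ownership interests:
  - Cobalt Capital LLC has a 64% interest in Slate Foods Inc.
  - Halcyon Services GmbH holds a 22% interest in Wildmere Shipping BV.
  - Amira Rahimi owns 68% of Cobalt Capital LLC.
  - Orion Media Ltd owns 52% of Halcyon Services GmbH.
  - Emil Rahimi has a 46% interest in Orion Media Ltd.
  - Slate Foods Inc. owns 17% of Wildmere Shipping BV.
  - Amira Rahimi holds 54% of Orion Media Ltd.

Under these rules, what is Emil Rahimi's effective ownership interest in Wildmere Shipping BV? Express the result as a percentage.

By sibling attribution (R2), Emil Rahimi is treated as also owning Amira Rahimi's interest in Orion Media Ltd, giving 46% + 54% = 100%.
By sibling attribution (R2), Emil Rahimi is treated as owning Amira Rahimi's 68% interest in Cobalt Capital LLC.
Chain via Orion Media Ltd → Halcyon Services GmbH (R1): 100% × 52% × 22% = 11.44% of Wildmere Shipping BV.
Chain via Cobalt Capital LLC → Slate Foods Inc. (R1): 68% × 64% × 17% = 7.3984% of Wildmere Shipping BV.
Aggregating (R3): 11.44% + 7.3984% = 18.8384%.

18.8384%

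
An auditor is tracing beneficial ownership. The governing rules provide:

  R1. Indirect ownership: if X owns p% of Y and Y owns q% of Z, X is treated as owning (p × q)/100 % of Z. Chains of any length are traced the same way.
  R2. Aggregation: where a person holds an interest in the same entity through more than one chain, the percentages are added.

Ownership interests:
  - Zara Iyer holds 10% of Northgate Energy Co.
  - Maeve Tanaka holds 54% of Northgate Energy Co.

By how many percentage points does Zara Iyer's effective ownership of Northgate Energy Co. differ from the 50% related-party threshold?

40

Direct interest in Northgate Energy Co: 10%.
10% falls short of the 50% threshold by 40 percentage points.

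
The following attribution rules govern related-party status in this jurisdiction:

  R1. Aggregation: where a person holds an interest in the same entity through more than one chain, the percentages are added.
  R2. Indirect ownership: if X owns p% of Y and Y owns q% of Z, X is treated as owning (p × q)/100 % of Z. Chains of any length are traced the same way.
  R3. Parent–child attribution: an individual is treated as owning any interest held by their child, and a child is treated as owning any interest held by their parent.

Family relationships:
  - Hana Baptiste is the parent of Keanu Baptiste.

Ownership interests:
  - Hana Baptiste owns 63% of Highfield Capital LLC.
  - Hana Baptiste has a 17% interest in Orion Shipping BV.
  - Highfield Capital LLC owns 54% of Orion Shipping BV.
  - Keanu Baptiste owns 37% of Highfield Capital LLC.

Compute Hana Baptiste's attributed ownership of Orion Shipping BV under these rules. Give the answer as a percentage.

By parent–child attribution (R3), Hana Baptiste is treated as also owning Keanu Baptiste's interest in Highfield Capital LLC, giving 63% + 37% = 100%.
Chain via Highfield Capital LLC (R2): 100% × 54% = 54% of Orion Shipping BV.
Direct interest in Orion Shipping BV: 17%.
Aggregating (R1): 54% + 17% = 71%.

71%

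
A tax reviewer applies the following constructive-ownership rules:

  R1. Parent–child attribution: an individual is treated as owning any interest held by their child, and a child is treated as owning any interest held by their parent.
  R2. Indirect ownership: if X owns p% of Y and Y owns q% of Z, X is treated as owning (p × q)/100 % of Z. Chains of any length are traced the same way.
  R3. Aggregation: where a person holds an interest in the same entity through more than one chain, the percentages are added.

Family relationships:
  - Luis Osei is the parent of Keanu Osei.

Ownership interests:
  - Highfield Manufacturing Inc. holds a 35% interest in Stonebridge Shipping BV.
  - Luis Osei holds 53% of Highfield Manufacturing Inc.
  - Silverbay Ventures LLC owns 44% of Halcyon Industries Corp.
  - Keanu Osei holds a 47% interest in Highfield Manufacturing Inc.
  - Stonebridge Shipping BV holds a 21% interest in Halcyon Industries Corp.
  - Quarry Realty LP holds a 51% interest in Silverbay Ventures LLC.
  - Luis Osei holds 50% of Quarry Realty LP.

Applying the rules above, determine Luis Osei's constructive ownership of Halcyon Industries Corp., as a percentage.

18.57%

By parent–child attribution (R1), Luis Osei is treated as also owning Keanu Osei's interest in Highfield Manufacturing Inc, giving 53% + 47% = 100%.
Chain via Highfield Manufacturing Inc. → Stonebridge Shipping BV (R2): 100% × 35% × 21% = 7.35% of Halcyon Industries Corp.
Chain via Quarry Realty LP → Silverbay Ventures LLC (R2): 50% × 51% × 44% = 11.22% of Halcyon Industries Corp.
Aggregating (R3): 7.35% + 11.22% = 18.57%.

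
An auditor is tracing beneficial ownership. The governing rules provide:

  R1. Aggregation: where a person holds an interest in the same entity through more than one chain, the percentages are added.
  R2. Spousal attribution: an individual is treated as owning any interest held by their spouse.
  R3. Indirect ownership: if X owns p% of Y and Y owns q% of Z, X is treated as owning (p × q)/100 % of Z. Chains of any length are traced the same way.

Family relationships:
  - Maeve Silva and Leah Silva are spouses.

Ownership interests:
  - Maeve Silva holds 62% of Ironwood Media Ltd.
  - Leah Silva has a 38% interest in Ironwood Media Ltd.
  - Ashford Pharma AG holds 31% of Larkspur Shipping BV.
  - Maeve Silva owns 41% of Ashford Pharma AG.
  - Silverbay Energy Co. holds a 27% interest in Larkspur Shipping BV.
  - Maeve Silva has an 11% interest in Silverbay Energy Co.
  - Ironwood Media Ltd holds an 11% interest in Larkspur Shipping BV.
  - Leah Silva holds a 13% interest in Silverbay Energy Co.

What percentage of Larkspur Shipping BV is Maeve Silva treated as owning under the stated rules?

By spousal attribution (R2), Maeve Silva is treated as also owning Leah Silva's interest in Ironwood Media Ltd, giving 62% + 38% = 100%.
By spousal attribution (R2), Maeve Silva is treated as also owning Leah Silva's interest in Silverbay Energy Co, giving 11% + 13% = 24%.
Chain via Ironwood Media Ltd (R3): 100% × 11% = 11% of Larkspur Shipping BV.
Chain via Ashford Pharma AG (R3): 41% × 31% = 12.71% of Larkspur Shipping BV.
Chain via Silverbay Energy Co. (R3): 24% × 27% = 6.48% of Larkspur Shipping BV.
Aggregating (R1): 11% + 12.71% + 6.48% = 30.19%.

30.19%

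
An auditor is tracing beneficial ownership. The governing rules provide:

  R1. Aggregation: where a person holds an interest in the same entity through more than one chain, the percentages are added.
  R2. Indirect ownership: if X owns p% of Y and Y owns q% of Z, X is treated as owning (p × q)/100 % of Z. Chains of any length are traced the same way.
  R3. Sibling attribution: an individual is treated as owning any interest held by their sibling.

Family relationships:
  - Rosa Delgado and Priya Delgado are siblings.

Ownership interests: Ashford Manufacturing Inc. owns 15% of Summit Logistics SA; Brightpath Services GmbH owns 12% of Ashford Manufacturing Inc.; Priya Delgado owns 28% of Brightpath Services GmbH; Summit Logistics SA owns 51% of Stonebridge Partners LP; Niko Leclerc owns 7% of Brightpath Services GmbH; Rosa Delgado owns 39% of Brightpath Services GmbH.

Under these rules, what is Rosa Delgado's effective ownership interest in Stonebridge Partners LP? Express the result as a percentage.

By sibling attribution (R3), Rosa Delgado is treated as also owning Priya Delgado's interest in Brightpath Services GmbH, giving 39% + 28% = 67%.
Chain via Brightpath Services GmbH → Ashford Manufacturing Inc. → Summit Logistics SA (R2): 67% × 12% × 15% × 51% = 0.61506% of Stonebridge Partners LP.

0.61506%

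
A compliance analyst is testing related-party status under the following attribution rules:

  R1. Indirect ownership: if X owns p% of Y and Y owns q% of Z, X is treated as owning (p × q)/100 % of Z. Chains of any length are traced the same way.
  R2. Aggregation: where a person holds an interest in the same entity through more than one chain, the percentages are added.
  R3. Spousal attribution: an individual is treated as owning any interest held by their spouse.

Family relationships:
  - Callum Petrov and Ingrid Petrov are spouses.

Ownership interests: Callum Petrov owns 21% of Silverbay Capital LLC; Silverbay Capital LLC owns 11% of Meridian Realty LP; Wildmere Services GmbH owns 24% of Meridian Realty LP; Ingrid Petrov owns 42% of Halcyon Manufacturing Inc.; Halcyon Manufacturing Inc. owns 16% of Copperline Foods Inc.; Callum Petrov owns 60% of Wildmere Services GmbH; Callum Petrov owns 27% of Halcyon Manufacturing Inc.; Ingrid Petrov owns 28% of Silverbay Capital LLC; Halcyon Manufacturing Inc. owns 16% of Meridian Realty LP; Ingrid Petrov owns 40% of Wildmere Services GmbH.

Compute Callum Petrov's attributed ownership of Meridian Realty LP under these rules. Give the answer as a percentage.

40.43%

By spousal attribution (R3), Callum Petrov is treated as also owning Ingrid Petrov's interest in Silverbay Capital LLC, giving 21% + 28% = 49%.
By spousal attribution (R3), Callum Petrov is treated as also owning Ingrid Petrov's interest in Halcyon Manufacturing Inc, giving 27% + 42% = 69%.
By spousal attribution (R3), Callum Petrov is treated as also owning Ingrid Petrov's interest in Wildmere Services GmbH, giving 60% + 40% = 100%.
Chain via Silverbay Capital LLC (R1): 49% × 11% = 5.39% of Meridian Realty LP.
Chain via Halcyon Manufacturing Inc. (R1): 69% × 16% = 11.04% of Meridian Realty LP.
Chain via Wildmere Services GmbH (R1): 100% × 24% = 24% of Meridian Realty LP.
Aggregating (R2): 5.39% + 11.04% + 24% = 40.43%.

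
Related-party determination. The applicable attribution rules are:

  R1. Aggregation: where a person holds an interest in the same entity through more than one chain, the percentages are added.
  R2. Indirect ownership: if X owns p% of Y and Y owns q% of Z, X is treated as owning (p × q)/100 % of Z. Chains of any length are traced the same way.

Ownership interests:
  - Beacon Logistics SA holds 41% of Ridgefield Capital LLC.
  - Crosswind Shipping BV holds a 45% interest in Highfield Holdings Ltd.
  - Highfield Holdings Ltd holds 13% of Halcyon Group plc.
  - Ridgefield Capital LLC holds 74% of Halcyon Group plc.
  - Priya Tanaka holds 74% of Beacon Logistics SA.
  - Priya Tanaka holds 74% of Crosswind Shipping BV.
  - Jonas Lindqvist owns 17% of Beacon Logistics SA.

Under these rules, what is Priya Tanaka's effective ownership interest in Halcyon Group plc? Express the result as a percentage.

Chain via Crosswind Shipping BV → Highfield Holdings Ltd (R2): 74% × 45% × 13% = 4.329% of Halcyon Group plc.
Chain via Beacon Logistics SA → Ridgefield Capital LLC (R2): 74% × 41% × 74% = 22.4516% of Halcyon Group plc.
Aggregating (R1): 4.329% + 22.4516% = 26.7806%.

26.7806%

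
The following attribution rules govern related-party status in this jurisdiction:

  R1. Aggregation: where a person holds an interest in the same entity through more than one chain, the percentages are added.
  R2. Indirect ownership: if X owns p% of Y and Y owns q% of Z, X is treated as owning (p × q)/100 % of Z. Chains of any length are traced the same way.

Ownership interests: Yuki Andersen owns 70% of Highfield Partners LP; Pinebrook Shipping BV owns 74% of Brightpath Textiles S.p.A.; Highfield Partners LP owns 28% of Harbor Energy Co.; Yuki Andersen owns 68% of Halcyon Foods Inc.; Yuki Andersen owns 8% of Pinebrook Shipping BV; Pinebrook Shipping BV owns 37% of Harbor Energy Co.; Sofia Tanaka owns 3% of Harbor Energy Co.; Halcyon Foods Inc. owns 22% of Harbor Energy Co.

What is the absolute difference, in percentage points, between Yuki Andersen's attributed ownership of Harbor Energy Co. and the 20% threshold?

17.52

Chain via Highfield Partners LP (R2): 70% × 28% = 19.6% of Harbor Energy Co.
Chain via Pinebrook Shipping BV (R2): 8% × 37% = 2.96% of Harbor Energy Co.
Chain via Halcyon Foods Inc. (R2): 68% × 22% = 14.96% of Harbor Energy Co.
Aggregating (R1): 19.6% + 2.96% + 14.96% = 37.52%.
37.52% exceeds the 20% threshold by 17.52 percentage points.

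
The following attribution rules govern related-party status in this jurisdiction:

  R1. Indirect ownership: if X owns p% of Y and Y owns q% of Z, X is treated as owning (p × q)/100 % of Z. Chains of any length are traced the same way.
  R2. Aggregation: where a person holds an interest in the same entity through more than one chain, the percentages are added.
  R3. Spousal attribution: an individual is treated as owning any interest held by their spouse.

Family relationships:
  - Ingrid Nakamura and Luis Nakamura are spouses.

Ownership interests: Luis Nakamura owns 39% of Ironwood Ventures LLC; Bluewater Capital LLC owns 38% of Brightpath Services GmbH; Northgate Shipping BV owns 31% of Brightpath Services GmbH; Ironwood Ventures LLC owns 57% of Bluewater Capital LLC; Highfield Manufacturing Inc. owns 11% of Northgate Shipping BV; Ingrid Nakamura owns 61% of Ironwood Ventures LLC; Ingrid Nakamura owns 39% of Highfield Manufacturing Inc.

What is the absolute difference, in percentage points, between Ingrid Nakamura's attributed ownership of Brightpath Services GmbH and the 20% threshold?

By spousal attribution (R3), Ingrid Nakamura is treated as also owning Luis Nakamura's interest in Ironwood Ventures LLC, giving 61% + 39% = 100%.
Chain via Ironwood Ventures LLC → Bluewater Capital LLC (R1): 100% × 57% × 38% = 21.66% of Brightpath Services GmbH.
Chain via Highfield Manufacturing Inc. → Northgate Shipping BV (R1): 39% × 11% × 31% = 1.3299% of Brightpath Services GmbH.
Aggregating (R2): 21.66% + 1.3299% = 22.9899%.
22.9899% exceeds the 20% threshold by 2.9899 percentage points.

2.9899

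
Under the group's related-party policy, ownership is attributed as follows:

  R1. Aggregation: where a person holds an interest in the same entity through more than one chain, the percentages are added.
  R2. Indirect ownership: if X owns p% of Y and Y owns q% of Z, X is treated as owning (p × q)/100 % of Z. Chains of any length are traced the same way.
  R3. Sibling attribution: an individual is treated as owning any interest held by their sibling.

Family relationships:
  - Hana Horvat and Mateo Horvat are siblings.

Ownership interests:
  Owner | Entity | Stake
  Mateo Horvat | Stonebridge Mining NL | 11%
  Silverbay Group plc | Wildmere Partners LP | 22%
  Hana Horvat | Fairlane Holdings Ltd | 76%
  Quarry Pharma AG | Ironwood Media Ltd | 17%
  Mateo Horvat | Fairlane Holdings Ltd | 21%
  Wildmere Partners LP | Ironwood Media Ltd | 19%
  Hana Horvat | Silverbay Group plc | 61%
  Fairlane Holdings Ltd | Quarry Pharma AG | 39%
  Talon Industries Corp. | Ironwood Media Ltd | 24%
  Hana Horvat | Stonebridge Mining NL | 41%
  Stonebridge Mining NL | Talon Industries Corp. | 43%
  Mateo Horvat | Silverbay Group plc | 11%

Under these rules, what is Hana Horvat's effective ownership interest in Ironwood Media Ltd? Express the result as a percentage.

14.8071%

By sibling attribution (R3), Hana Horvat is treated as also owning Mateo Horvat's interest in Silverbay Group plc, giving 61% + 11% = 72%.
By sibling attribution (R3), Hana Horvat is treated as also owning Mateo Horvat's interest in Stonebridge Mining NL, giving 41% + 11% = 52%.
By sibling attribution (R3), Hana Horvat is treated as also owning Mateo Horvat's interest in Fairlane Holdings Ltd, giving 76% + 21% = 97%.
Chain via Silverbay Group plc → Wildmere Partners LP (R2): 72% × 22% × 19% = 3.0096% of Ironwood Media Ltd.
Chain via Stonebridge Mining NL → Talon Industries Corp. (R2): 52% × 43% × 24% = 5.3664% of Ironwood Media Ltd.
Chain via Fairlane Holdings Ltd → Quarry Pharma AG (R2): 97% × 39% × 17% = 6.4311% of Ironwood Media Ltd.
Aggregating (R1): 3.0096% + 5.3664% + 6.4311% = 14.8071%.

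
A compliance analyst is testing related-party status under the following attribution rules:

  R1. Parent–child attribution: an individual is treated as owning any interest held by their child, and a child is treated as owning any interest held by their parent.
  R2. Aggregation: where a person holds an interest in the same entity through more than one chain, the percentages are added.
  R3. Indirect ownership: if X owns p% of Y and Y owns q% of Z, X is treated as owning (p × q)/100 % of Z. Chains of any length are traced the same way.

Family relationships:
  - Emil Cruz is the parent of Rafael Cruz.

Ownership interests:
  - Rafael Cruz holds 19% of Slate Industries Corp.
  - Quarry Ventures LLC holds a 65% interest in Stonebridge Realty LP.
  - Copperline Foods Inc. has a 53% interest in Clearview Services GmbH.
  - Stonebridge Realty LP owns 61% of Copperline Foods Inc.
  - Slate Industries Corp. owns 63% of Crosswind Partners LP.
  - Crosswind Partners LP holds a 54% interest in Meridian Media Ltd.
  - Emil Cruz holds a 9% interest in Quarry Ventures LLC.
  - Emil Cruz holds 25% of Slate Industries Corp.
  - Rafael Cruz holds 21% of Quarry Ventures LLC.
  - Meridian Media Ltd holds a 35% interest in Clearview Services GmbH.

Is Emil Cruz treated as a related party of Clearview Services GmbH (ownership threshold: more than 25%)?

No

By parent–child attribution (R1), Emil Cruz is treated as also owning Rafael Cruz's interest in Quarry Ventures LLC, giving 9% + 21% = 30%.
By parent–child attribution (R1), Emil Cruz is treated as also owning Rafael Cruz's interest in Slate Industries Corp, giving 25% + 19% = 44%.
Chain via Quarry Ventures LLC → Stonebridge Realty LP → Copperline Foods Inc. (R3): 30% × 65% × 61% × 53% = 6.30435% of Clearview Services GmbH.
Chain via Slate Industries Corp. → Crosswind Partners LP → Meridian Media Ltd (R3): 44% × 63% × 54% × 35% = 5.23908% of Clearview Services GmbH.
Aggregating (R2): 6.30435% + 5.23908% = 11.54343%.
11.54343% does not exceed the 25% threshold, so Emil is not a related party to Clearview Services GmbH.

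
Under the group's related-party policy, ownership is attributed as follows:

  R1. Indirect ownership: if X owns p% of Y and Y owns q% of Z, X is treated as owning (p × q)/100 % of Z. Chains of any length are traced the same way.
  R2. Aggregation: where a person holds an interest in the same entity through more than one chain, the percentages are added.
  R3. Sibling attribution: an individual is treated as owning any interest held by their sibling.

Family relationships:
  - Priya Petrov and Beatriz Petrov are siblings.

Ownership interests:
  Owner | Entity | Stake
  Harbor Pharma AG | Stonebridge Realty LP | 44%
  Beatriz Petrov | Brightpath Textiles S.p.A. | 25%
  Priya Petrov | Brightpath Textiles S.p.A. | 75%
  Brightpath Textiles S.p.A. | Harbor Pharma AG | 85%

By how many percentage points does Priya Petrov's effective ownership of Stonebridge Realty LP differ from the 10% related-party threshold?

By sibling attribution (R3), Priya Petrov is treated as also owning Beatriz Petrov's interest in Brightpath Textiles S.p.A, giving 75% + 25% = 100%.
Chain via Brightpath Textiles S.p.A. → Harbor Pharma AG (R1): 100% × 85% × 44% = 37.4% of Stonebridge Realty LP.
37.4% exceeds the 10% threshold by 27.4 percentage points.

27.4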